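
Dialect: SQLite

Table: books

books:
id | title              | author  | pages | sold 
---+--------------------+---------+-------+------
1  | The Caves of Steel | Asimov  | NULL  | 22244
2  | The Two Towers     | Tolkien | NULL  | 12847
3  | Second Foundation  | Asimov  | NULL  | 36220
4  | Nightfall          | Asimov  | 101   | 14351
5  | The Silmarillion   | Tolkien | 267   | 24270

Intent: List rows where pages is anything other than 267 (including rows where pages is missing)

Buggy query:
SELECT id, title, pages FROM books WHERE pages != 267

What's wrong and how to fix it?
Bug: 'pages != 267' is unknown when pages is NULL, so NULL rows are silently excluded

Fix: Handle NULL separately with IS NULL alongside the inequality

Corrected query:
SELECT id, title, pages FROM books WHERE pages != 267 OR pages IS NULL

Result:
id | title              | pages
---+--------------------+------
1  | The Caves of Steel | NULL 
2  | The Two Towers     | NULL 
3  | Second Foundation  | NULL 
4  | Nightfall          | 101  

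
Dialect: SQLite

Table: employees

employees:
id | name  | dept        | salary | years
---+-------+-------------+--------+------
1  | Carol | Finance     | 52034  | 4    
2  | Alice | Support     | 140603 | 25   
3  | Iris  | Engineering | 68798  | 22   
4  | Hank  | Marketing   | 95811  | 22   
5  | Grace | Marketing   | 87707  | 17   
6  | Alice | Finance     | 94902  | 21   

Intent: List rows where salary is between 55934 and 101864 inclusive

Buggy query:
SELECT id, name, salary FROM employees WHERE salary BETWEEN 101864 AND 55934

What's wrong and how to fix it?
Bug: BETWEEN expects the lower bound first; with 101864 AND 55934 the range is empty

Fix: Write BETWEEN 55934 AND 101864

Corrected query:
SELECT id, name, salary FROM employees WHERE salary BETWEEN 55934 AND 101864

Result:
id | name  | salary
---+-------+-------
3  | Iris  | 68798 
4  | Hank  | 95811 
5  | Grace | 87707 
6  | Alice | 94902 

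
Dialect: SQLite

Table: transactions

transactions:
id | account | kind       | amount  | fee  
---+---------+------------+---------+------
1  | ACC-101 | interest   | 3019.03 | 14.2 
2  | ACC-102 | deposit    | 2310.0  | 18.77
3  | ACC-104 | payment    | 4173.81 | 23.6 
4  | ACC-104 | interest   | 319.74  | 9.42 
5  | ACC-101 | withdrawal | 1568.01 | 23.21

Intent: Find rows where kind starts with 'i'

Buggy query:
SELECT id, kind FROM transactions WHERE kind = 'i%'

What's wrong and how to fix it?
Bug: Wildcards only work with LIKE; '=' treats '%' as a literal character

Fix: Replace '=' with LIKE so 'i%' is treated as a pattern

Corrected query:
SELECT id, kind FROM transactions WHERE kind LIKE 'i%'

Result:
id | kind    
---+---------
1  | interest
4  | interest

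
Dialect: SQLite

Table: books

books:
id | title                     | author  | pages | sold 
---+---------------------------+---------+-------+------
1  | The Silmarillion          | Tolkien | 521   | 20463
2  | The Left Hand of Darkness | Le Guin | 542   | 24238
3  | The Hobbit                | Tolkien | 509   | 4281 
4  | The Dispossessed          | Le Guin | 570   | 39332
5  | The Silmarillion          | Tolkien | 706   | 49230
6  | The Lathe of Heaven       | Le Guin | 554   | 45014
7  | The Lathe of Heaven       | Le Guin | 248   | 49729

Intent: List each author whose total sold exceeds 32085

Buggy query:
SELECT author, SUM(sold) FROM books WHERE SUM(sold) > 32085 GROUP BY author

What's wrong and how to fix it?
Bug: SUM(sold) is an aggregate, but WHERE filters rows before aggregation

Fix: Use HAVING (which filters groups after aggregation) instead of WHERE

Corrected query:
SELECT author, SUM(sold) FROM books GROUP BY author HAVING SUM(sold) > 32085

Result:
author  | SUM(sold)
--------+----------
Le Guin | 158313   
Tolkien | 73974    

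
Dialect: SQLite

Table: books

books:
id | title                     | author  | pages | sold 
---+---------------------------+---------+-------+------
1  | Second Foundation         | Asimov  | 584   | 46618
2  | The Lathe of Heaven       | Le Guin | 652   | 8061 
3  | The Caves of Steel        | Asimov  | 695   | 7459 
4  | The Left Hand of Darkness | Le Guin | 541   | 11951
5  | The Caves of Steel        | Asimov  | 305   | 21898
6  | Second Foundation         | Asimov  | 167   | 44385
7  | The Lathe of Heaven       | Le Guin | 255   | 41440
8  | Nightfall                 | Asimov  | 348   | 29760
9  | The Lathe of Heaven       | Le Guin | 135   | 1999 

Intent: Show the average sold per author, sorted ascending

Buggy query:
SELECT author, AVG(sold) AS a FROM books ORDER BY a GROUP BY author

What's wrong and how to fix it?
Bug: GROUP BY must precede ORDER BY

Fix: Move ORDER BY to the end, after GROUP BY

Corrected query:
SELECT author, AVG(sold) AS a FROM books GROUP BY author ORDER BY a

Result:
author  | a       
--------+---------
Le Guin | 15862.75
Asimov  | 30024   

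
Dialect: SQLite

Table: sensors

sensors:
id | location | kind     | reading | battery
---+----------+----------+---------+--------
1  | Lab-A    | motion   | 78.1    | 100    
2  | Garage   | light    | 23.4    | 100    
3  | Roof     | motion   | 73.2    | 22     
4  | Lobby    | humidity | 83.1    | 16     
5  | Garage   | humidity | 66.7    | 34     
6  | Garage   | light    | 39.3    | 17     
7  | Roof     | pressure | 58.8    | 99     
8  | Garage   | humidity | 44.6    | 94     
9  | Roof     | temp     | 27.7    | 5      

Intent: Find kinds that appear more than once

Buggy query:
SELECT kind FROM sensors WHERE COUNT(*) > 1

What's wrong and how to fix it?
Bug: COUNT(*) is an aggregate and cannot be used in WHERE

Fix: Group first, then use HAVING for the count condition

Corrected query:
SELECT kind FROM sensors GROUP BY kind HAVING COUNT(*) > 1

Result:
kind    
--------
humidity
light   
motion  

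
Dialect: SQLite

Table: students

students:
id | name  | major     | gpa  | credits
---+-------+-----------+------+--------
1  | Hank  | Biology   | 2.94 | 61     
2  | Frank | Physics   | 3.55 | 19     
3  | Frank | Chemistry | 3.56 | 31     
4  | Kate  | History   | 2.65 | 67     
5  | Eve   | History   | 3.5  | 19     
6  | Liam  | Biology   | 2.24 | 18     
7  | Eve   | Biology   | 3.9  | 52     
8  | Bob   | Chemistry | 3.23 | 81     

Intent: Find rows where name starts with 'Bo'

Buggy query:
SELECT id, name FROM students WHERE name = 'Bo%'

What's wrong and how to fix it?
Bug: Wildcards only work with LIKE; '=' treats '%' as a literal character

Fix: Replace '=' with LIKE so 'Bo%' is treated as a pattern

Corrected query:
SELECT id, name FROM students WHERE name LIKE 'Bo%'

Result:
id | name
---+-----
8  | Bob 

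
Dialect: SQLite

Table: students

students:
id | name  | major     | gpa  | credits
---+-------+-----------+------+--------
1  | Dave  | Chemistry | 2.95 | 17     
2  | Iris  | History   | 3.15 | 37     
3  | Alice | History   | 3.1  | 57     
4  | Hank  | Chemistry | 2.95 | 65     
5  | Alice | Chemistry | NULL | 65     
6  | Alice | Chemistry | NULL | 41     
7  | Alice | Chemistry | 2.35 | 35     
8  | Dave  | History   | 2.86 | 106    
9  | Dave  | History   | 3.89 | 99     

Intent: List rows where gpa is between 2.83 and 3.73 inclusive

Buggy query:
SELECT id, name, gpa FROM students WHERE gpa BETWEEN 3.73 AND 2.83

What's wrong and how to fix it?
Bug: BETWEEN expects the lower bound first; with 3.73 AND 2.83 the range is empty

Fix: Write BETWEEN 2.83 AND 3.73

Corrected query:
SELECT id, name, gpa FROM students WHERE gpa BETWEEN 2.83 AND 3.73

Result:
id | name  | gpa 
---+-------+-----
1  | Dave  | 2.95
2  | Iris  | 3.15
3  | Alice | 3.1 
4  | Hank  | 2.95
8  | Dave  | 2.86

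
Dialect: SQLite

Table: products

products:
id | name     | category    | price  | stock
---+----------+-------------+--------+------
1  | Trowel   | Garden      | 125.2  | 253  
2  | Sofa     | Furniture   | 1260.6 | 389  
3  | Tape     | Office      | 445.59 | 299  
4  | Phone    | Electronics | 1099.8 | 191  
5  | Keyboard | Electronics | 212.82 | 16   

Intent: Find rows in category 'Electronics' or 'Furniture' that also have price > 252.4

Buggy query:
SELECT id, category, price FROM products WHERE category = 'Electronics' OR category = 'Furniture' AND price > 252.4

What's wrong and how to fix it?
Bug: Without parentheses, AND is evaluated before OR, so the price filter only applies to the 'Furniture' branch

Fix: Add parentheses around the OR so the AND applies to both alternatives

Corrected query:
SELECT id, category, price FROM products WHERE (category = 'Electronics' OR category = 'Furniture') AND price > 252.4

Result:
id | category    | price 
---+-------------+-------
2  | Furniture   | 1260.6
4  | Electronics | 1099.8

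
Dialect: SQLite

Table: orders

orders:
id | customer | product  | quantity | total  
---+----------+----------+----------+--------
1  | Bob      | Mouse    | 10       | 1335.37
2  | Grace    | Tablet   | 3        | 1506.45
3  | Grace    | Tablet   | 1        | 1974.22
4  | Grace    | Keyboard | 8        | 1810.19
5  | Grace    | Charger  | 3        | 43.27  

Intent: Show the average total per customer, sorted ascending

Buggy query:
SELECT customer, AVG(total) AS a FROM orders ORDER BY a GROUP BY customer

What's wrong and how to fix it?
Bug: ORDER BY appears before GROUP BY; SQL clause order requires GROUP BY first

Fix: Reorder: SELECT … FROM … GROUP BY … ORDER BY …

Corrected query:
SELECT customer, AVG(total) AS a FROM orders GROUP BY customer ORDER BY a

Result:
customer | a        
---------+----------
Grace    | 1333.5325
Bob      | 1335.37  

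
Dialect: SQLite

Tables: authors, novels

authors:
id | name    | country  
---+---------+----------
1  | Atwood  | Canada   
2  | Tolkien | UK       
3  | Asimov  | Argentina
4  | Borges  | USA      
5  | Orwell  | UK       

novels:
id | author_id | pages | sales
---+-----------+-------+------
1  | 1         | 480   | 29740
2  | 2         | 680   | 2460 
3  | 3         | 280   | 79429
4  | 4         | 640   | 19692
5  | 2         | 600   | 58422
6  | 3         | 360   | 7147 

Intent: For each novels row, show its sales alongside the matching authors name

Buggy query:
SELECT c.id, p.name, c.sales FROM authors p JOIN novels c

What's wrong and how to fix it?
Bug: Missing join condition: each novels row is matched to all authors rows instead of just its own

Fix: Add ON c.author_id = p.id to the JOIN

Corrected query:
SELECT c.id, p.name, c.sales FROM authors p JOIN novels c ON c.author_id = p.id

Result:
id | name    | sales
---+---------+------
1  | Atwood  | 29740
2  | Tolkien | 2460 
3  | Asimov  | 79429
4  | Borges  | 19692
5  | Tolkien | 58422
6  | Asimov  | 7147 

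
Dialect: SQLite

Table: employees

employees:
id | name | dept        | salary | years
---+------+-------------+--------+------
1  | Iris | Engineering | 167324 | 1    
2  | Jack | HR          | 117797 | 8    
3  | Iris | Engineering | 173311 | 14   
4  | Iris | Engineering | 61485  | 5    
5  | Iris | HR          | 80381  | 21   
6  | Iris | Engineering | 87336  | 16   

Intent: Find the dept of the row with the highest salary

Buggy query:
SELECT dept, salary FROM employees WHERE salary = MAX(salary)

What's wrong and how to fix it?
Bug: MAX(salary) is an aggregate and cannot be used directly in WHERE

Fix: Wrap MAX in a scalar subquery so WHERE compares against a single value

Corrected query:
SELECT dept, salary FROM employees WHERE salary = (SELECT MAX(salary) FROM employees)

Result:
dept        | salary
------------+-------
Engineering | 173311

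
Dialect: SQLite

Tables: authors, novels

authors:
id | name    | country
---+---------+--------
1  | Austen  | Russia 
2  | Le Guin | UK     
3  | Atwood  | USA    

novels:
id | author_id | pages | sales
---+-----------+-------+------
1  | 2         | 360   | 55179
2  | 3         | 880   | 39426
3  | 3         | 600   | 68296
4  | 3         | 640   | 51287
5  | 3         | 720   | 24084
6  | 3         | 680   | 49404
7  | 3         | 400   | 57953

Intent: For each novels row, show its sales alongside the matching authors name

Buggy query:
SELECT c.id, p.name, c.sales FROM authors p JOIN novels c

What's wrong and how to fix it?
Bug: Missing join condition: each novels row is matched to all authors rows instead of just its own

Fix: Add ON c.author_id = p.id to the JOIN

Corrected query:
SELECT c.id, p.name, c.sales FROM authors p JOIN novels c ON c.author_id = p.id

Result:
id | name    | sales
---+---------+------
1  | Le Guin | 55179
2  | Atwood  | 39426
3  | Atwood  | 68296
4  | Atwood  | 51287
5  | Atwood  | 24084
6  | Atwood  | 49404
7  | Atwood  | 57953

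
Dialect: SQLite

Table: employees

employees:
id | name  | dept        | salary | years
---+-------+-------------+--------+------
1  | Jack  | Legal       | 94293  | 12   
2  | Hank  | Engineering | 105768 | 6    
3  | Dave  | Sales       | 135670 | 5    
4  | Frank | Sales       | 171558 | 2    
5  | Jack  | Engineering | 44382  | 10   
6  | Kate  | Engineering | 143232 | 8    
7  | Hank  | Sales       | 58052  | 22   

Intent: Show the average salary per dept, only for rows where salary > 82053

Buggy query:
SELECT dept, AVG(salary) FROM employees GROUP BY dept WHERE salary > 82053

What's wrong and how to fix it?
Bug: Row-level WHERE must come before GROUP BY in the clause order

Fix: Move the WHERE clause before GROUP BY

Corrected query:
SELECT dept, AVG(salary) FROM employees WHERE salary > 82053 GROUP BY dept

Result:
dept        | AVG(salary)
------------+------------
Engineering | 124500     
Legal       | 94293      
Sales       | 153614     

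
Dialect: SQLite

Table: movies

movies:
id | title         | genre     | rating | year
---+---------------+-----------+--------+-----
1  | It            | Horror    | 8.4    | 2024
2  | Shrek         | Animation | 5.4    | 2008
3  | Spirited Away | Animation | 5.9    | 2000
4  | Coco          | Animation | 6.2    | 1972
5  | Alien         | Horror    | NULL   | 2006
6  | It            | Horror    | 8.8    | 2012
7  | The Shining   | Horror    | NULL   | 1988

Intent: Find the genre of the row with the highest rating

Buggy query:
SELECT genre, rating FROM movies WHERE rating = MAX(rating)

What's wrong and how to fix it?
Bug: WHERE is evaluated per row; an aggregate over the whole table isn't defined there

Fix: Wrap MAX in a scalar subquery so WHERE compares against a single value

Corrected query:
SELECT genre, rating FROM movies WHERE rating = (SELECT MAX(rating) FROM movies)

Result:
genre  | rating
-------+-------
Horror | 8.8   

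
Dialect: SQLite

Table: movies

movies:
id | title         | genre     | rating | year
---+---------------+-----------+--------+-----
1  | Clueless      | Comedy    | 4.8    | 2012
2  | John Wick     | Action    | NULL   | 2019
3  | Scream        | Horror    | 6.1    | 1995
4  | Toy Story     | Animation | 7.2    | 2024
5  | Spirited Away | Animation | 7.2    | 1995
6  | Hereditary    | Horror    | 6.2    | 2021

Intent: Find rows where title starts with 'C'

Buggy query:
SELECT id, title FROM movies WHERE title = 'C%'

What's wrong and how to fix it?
Bug: Wildcards only work with LIKE; '=' treats '%' as a literal character

Fix: Use LIKE for wildcard pattern matching

Corrected query:
SELECT id, title FROM movies WHERE title LIKE 'C%'

Result:
id | title   
---+---------
1  | Clueless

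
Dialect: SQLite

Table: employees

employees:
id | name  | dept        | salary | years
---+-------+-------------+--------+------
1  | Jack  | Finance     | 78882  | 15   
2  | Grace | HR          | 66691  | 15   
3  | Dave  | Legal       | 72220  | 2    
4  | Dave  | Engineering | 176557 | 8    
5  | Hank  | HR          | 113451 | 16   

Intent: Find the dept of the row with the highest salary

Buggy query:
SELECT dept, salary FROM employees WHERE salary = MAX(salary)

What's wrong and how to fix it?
Bug: MAX(salary) is an aggregate and cannot be used directly in WHERE

Fix: Wrap MAX in a scalar subquery so WHERE compares against a single value

Corrected query:
SELECT dept, salary FROM employees WHERE salary = (SELECT MAX(salary) FROM employees)

Result:
dept        | salary
------------+-------
Engineering | 176557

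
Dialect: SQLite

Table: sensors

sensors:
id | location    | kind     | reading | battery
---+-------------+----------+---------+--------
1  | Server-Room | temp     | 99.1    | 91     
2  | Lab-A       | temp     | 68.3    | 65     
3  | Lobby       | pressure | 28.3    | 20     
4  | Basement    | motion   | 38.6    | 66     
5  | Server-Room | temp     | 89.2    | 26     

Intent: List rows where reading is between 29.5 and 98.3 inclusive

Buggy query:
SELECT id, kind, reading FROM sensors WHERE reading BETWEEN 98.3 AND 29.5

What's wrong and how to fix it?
Bug: The bounds are reversed; BETWEEN a AND b requires a <= b to match anything

Fix: Write BETWEEN 29.5 AND 98.3

Corrected query:
SELECT id, kind, reading FROM sensors WHERE reading BETWEEN 29.5 AND 98.3

Result:
id | kind   | reading
---+--------+--------
2  | temp   | 68.3   
4  | motion | 38.6   
5  | temp   | 89.2   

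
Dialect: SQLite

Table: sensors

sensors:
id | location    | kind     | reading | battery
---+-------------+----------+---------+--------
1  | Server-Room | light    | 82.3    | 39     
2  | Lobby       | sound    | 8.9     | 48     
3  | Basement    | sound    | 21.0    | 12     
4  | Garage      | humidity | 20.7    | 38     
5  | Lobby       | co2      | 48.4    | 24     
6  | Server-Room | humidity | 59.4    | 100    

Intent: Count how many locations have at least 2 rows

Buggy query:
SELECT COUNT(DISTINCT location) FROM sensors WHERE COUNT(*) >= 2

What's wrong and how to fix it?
Bug: COUNT(*) cannot appear in WHERE; the per-group count doesn't exist yet

Fix: Use a subquery that GROUPs and filters with HAVING, then count its rows

Corrected query:
SELECT COUNT(*) FROM (SELECT location FROM sensors GROUP BY location HAVING COUNT(*) >= 2)

Result:
COUNT(*)
--------
2       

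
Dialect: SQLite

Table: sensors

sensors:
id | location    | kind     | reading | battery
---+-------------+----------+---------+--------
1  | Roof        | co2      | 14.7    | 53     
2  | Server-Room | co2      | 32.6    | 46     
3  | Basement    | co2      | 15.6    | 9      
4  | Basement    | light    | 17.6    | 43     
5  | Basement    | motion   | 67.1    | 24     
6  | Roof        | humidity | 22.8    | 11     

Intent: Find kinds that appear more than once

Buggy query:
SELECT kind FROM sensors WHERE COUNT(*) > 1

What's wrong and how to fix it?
Bug: WHERE can't reference COUNT(*); aggregates are computed after WHERE

Fix: Group first, then use HAVING for the count condition

Corrected query:
SELECT kind FROM sensors GROUP BY kind HAVING COUNT(*) > 1

Result:
kind
----
co2 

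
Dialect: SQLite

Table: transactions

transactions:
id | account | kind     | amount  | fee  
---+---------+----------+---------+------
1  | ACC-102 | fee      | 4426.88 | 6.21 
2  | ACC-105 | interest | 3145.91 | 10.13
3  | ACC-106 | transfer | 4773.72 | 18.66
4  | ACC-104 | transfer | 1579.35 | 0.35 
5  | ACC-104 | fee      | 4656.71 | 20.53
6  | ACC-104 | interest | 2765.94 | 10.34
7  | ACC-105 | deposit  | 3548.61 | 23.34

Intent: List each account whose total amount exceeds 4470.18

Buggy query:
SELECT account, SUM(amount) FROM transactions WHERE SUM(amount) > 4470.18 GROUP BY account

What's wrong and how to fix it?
Bug: Aggregate functions cannot appear in a WHERE clause

Fix: Use HAVING (which filters groups after aggregation) instead of WHERE

Corrected query:
SELECT account, SUM(amount) FROM transactions GROUP BY account HAVING SUM(amount) > 4470.18

Result:
account | SUM(amount)
--------+------------
ACC-104 | 9002       
ACC-105 | 6694.52    
ACC-106 | 4773.72    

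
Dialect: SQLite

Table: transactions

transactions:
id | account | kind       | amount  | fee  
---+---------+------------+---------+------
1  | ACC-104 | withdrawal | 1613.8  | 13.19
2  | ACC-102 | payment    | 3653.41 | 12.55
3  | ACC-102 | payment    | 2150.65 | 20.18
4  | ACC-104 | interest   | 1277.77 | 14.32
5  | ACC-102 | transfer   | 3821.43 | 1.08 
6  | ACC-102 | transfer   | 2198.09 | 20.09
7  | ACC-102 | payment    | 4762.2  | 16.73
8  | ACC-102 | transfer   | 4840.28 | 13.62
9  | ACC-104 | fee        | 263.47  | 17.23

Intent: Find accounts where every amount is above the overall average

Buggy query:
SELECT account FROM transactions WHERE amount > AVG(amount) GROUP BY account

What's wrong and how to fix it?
Bug: AVG() is an aggregate; it can't sit directly in WHERE

Fix: Compute the overall average in a scalar subquery and compare each group's MIN against it in HAVING

Corrected query:
SELECT account FROM transactions GROUP BY account HAVING MIN(amount) > (SELECT AVG(amount) FROM transactions)

Result:
(no rows)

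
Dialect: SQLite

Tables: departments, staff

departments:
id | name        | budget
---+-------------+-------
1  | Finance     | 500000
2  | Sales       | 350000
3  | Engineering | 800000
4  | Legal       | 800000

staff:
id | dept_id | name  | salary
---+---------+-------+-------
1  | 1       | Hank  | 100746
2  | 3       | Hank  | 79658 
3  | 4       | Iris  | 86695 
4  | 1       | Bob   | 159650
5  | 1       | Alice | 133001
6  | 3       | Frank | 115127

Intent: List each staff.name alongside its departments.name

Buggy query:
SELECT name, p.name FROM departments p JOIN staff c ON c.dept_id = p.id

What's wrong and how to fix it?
Bug: Both tables have a 'name' column; the unqualified reference is ambiguous

Fix: Prefix ambiguous columns with the table alias

Corrected query:
SELECT c.name, p.name FROM departments p JOIN staff c ON c.dept_id = p.id

Result:
name  | name       
------+------------
Hank  | Finance    
Hank  | Engineering
Iris  | Legal      
Bob   | Finance    
Alice | Finance    
Frank | Engineering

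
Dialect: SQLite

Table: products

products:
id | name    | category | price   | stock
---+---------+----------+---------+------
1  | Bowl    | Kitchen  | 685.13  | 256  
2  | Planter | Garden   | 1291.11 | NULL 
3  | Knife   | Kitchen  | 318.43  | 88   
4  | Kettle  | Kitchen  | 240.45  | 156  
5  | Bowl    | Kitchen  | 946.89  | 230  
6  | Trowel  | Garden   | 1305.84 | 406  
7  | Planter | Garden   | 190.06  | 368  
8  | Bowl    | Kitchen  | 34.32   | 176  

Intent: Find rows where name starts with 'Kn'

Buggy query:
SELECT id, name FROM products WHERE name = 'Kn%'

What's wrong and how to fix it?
Bug: '=' compares the literal string including the % character; pattern matching needs LIKE

Fix: Replace '=' with LIKE so 'Kn%' is treated as a pattern

Corrected query:
SELECT id, name FROM products WHERE name LIKE 'Kn%'

Result:
id | name 
---+------
3  | Knife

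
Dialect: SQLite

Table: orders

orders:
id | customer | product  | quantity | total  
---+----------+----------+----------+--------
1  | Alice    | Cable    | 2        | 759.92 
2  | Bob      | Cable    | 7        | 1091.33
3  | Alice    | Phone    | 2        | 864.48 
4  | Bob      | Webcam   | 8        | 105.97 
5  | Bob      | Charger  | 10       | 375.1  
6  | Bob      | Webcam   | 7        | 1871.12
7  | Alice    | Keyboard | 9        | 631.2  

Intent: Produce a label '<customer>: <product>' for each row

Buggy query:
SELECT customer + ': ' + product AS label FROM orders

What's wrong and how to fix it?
Bug: SQLite uses || for string concatenation; + coerces text to numbers (yielding 0)

Fix: Use the || operator for string concatenation

Corrected query:
SELECT customer || ': ' || product AS label FROM orders

Result:
label          
---------------
Alice: Cable   
Bob: Cable     
Alice: Phone   
Bob: Webcam    
Bob: Charger   
Bob: Webcam    
Alice: Keyboard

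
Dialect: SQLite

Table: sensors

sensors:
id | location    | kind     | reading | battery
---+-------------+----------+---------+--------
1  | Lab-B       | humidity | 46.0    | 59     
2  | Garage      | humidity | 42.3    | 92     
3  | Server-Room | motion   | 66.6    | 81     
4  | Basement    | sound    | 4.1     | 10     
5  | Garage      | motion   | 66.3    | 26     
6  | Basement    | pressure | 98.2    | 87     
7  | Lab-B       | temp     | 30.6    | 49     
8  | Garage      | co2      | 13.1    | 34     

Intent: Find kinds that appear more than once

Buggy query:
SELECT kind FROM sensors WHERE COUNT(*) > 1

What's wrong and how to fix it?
Bug: WHERE can't reference COUNT(*); aggregates are computed after WHERE

Fix: GROUP BY kind, then filter groups with HAVING COUNT(*) > 1

Corrected query:
SELECT kind FROM sensors GROUP BY kind HAVING COUNT(*) > 1

Result:
kind    
--------
humidity
motion  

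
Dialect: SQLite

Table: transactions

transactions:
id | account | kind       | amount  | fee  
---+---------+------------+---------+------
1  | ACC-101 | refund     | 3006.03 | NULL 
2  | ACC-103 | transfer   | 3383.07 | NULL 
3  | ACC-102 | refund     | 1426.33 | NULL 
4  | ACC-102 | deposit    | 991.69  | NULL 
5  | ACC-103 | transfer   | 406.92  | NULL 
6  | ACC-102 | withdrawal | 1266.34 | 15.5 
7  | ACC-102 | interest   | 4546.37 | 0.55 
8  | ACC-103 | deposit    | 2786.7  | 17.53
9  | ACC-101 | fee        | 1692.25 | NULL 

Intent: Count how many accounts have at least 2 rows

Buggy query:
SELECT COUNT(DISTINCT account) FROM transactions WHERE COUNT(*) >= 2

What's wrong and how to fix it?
Bug: WHERE filters individual rows, not groups, so a group-level COUNT is invalid there

Fix: Group first with HAVING COUNT(*) >= 2, then COUNT the resulting groups

Corrected query:
SELECT COUNT(*) FROM (SELECT account FROM transactions GROUP BY account HAVING COUNT(*) >= 2)

Result:
COUNT(*)
--------
3       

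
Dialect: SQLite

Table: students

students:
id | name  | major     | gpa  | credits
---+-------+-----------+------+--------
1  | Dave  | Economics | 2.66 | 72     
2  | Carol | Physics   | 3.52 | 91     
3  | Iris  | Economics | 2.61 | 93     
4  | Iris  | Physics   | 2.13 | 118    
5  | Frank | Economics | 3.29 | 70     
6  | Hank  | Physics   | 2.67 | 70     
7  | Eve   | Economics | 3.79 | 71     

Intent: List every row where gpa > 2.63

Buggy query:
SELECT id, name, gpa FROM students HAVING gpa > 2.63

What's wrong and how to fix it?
Bug: HAVING filters the output of aggregation, but this query has no GROUP BY and no aggregate functions, so SQLite rejects it (HAVING clause on a non-aggregate query); the condition here is per row

Fix: Replace HAVING with WHERE since the condition applies to individual rows

Corrected query:
SELECT id, name, gpa FROM students WHERE gpa > 2.63

Result:
id | name  | gpa 
---+-------+-----
1  | Dave  | 2.66
2  | Carol | 3.52
5  | Frank | 3.29
6  | Hank  | 2.67
7  | Eve   | 3.79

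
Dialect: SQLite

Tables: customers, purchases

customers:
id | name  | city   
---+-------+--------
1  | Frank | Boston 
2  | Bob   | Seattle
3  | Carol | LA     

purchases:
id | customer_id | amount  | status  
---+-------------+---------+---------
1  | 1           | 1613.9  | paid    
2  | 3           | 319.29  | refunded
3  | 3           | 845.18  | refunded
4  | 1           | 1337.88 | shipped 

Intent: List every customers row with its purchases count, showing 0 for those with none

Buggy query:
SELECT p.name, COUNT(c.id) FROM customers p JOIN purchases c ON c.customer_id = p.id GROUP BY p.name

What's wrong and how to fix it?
Bug: An inner join excludes parents with zero children

Fix: Switch to LEFT JOIN to retain unmatched parent rows

Corrected query:
SELECT p.name, COUNT(c.id) FROM customers p LEFT JOIN purchases c ON c.customer_id = p.id GROUP BY p.name

Result:
name  | COUNT(c.id)
------+------------
Bob   | 0          
Carol | 2          
Frank | 2          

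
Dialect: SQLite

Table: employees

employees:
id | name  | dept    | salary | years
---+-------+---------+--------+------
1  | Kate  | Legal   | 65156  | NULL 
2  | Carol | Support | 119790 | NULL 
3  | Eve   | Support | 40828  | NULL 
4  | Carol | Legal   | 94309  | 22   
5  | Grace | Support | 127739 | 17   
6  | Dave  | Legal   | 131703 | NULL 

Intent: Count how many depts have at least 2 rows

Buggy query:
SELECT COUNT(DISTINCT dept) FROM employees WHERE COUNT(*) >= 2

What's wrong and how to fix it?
Bug: COUNT(*) cannot appear in WHERE; the per-group count doesn't exist yet

Fix: Use a subquery that GROUPs and filters with HAVING, then count its rows

Corrected query:
SELECT COUNT(*) FROM (SELECT dept FROM employees GROUP BY dept HAVING COUNT(*) >= 2)

Result:
COUNT(*)
--------
2       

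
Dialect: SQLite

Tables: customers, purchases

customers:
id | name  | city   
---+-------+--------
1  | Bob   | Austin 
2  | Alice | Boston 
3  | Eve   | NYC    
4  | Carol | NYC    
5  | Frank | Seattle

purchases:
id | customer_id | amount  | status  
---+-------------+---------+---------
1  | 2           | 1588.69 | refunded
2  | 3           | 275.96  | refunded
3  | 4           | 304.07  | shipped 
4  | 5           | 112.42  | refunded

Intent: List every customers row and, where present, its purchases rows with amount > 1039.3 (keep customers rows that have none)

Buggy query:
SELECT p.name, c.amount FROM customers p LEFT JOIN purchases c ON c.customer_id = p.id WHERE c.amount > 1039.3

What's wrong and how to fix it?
Bug: A WHERE condition on the right-hand table after LEFT JOIN drops unmatched parents

Fix: Put 'c.amount > 1039.3' in the JOIN's ON clause instead of WHERE

Corrected query:
SELECT p.name, c.amount FROM customers p LEFT JOIN purchases c ON c.customer_id = p.id AND c.amount > 1039.3

Result:
name  | amount 
------+--------
Bob   | NULL   
Alice | 1588.69
Eve   | NULL   
Carol | NULL   
Frank | NULL   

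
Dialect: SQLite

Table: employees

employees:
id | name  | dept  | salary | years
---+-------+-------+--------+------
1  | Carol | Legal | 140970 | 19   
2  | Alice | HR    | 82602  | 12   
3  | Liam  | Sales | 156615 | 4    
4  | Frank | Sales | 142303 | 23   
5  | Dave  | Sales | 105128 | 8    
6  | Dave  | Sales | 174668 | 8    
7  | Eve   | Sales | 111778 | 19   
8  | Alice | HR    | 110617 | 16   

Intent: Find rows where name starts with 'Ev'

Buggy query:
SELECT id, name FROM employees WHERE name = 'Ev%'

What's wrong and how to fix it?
Bug: '=' compares the literal string including the % character; pattern matching needs LIKE

Fix: Replace '=' with LIKE so 'Ev%' is treated as a pattern

Corrected query:
SELECT id, name FROM employees WHERE name LIKE 'Ev%'

Result:
id | name
---+-----
7  | Eve 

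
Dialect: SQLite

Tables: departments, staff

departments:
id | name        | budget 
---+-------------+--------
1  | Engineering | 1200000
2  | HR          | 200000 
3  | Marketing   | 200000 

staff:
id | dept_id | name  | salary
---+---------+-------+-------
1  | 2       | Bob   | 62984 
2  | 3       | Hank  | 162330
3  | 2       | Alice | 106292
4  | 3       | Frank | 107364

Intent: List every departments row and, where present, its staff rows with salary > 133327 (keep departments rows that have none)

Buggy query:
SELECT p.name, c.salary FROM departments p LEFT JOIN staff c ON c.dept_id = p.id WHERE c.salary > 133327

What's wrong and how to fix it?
Bug: Filtering c.salary in WHERE discards the NULL rows produced by LEFT JOIN, turning it into an inner join

Fix: Move the right-table condition into the ON clause so unmatched parents are kept

Corrected query:
SELECT p.name, c.salary FROM departments p LEFT JOIN staff c ON c.dept_id = p.id AND c.salary > 133327

Result:
name        | salary
------------+-------
Engineering | NULL  
HR          | NULL  
Marketing   | 162330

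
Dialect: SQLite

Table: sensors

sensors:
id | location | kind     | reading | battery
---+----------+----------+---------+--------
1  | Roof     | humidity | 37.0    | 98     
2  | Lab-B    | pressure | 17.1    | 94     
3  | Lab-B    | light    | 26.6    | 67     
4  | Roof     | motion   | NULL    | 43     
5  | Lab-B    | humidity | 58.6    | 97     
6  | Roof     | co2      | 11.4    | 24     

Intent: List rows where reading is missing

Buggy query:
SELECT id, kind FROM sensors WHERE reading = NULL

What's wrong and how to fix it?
Bug: '= NULL' is always unknown in SQL three-valued logic, so no rows match

Fix: Use IS NULL to test for NULL

Corrected query:
SELECT id, kind FROM sensors WHERE reading IS NULL

Result:
id | kind  
---+-------
4  | motion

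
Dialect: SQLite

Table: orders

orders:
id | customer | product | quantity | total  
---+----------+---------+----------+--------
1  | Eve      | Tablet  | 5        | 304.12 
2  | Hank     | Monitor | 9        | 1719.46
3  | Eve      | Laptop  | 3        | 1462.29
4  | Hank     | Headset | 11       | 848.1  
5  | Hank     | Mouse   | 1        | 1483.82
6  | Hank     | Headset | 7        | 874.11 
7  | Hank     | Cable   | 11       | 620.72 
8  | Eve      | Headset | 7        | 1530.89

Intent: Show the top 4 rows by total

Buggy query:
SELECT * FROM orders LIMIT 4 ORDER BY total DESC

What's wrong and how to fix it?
Bug: LIMIT must come after ORDER BY

Fix: Swap the clauses: ORDER BY first, then LIMIT

Corrected query:
SELECT * FROM orders ORDER BY total DESC LIMIT 4

Result:
id | customer | product | quantity | total  
---+----------+---------+----------+--------
2  | Hank     | Monitor | 9        | 1719.46
8  | Eve      | Headset | 7        | 1530.89
5  | Hank     | Mouse   | 1        | 1483.82
3  | Eve      | Laptop  | 3        | 1462.29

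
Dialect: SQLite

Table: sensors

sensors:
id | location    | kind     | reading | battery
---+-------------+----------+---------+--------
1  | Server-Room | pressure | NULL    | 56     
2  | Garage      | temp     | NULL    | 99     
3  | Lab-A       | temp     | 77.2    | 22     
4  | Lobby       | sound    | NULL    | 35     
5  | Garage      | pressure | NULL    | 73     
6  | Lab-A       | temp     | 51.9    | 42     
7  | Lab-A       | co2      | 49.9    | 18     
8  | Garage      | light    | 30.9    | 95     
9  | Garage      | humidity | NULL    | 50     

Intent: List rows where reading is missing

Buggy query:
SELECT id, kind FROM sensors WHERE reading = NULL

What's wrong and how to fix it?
Bug: '= NULL' is always unknown in SQL three-valued logic, so no rows match

Fix: Replace '= NULL' with 'IS NULL'

Corrected query:
SELECT id, kind FROM sensors WHERE reading IS NULL

Result:
id | kind    
---+---------
1  | pressure
2  | temp    
4  | sound   
5  | pressure
9  | humidity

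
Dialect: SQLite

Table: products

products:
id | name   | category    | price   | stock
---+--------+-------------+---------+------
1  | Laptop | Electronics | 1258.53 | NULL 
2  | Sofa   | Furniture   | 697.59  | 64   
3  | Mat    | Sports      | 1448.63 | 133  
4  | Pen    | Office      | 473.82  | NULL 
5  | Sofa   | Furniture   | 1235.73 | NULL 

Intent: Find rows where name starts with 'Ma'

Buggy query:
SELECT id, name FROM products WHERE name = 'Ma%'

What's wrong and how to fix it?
Bug: Wildcards only work with LIKE; '=' treats '%' as a literal character

Fix: Use LIKE for wildcard pattern matching

Corrected query:
SELECT id, name FROM products WHERE name LIKE 'Ma%'

Result:
id | name
---+-----
3  | Mat 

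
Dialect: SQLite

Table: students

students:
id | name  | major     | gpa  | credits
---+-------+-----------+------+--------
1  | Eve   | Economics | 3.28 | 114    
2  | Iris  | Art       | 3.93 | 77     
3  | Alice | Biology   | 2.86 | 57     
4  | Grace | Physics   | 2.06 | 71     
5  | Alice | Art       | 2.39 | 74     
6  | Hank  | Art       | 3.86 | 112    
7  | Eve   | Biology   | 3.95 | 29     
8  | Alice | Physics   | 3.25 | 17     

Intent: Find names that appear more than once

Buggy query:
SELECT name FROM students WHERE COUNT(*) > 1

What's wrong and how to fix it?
Bug: COUNT(*) is an aggregate and cannot be used in WHERE

Fix: Group first, then use HAVING for the count condition

Corrected query:
SELECT name FROM students GROUP BY name HAVING COUNT(*) > 1

Result:
name 
-----
Alice
Eve  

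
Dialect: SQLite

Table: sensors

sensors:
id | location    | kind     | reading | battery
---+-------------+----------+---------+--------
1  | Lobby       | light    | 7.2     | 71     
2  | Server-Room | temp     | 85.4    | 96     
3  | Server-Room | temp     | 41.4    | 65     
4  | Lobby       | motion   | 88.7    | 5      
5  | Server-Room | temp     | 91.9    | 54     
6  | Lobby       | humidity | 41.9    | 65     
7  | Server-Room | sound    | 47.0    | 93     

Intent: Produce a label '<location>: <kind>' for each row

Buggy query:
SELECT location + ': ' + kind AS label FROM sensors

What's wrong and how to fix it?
Bug: SQLite uses || for string concatenation; + coerces text to numbers (yielding 0)

Fix: Replace + with || to concatenate text

Corrected query:
SELECT location || ': ' || kind AS label FROM sensors

Result:
label             
------------------
Lobby: light      
Server-Room: temp 
Server-Room: temp 
Lobby: motion     
Server-Room: temp 
Lobby: humidity   
Server-Room: sound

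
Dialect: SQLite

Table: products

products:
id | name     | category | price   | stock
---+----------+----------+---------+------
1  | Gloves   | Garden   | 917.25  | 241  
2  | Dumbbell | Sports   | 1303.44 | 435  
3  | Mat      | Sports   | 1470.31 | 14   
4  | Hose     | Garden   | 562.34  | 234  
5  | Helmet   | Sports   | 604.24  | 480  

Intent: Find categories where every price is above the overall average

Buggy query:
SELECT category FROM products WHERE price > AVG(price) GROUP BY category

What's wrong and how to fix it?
Bug: WHERE evaluates per row before aggregation, so AVG() is unavailable

Fix: Use a subquery for AVG and a HAVING MIN(...) filter so the condition holds for every row in the group

Corrected query:
SELECT category FROM products GROUP BY category HAVING MIN(price) > (SELECT AVG(price) FROM products)

Result:
(no rows)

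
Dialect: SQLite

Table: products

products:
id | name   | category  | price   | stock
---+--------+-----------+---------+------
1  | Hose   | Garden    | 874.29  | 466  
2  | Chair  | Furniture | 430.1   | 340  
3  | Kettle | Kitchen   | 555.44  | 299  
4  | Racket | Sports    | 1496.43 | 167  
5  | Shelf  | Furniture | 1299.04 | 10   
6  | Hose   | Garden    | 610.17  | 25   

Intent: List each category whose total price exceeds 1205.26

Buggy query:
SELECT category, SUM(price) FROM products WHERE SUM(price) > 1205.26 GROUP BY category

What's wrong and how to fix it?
Bug: WHERE runs before GROUP BY, so aggregates aren't available there

Fix: Use HAVING (which filters groups after aggregation) instead of WHERE

Corrected query:
SELECT category, SUM(price) FROM products GROUP BY category HAVING SUM(price) > 1205.26

Result:
category  | SUM(price)
----------+-----------
Furniture | 1729.14   
Garden    | 1484.46   
Sports    | 1496.43   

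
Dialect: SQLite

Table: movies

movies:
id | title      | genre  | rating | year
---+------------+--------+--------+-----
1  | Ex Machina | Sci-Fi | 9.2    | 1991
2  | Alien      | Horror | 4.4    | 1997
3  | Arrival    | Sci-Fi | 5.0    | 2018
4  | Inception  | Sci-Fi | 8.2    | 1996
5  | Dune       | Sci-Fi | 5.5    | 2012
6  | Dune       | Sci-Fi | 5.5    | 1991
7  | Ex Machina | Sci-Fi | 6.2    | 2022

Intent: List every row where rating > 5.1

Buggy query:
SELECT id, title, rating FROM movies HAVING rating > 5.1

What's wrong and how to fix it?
Bug: This is a non-aggregate query (no GROUP BY, no aggregates), so in SQLite the HAVING clause is invalid here; a row-level condition belongs in WHERE

Fix: Use WHERE for row-level filtering

Corrected query:
SELECT id, title, rating FROM movies WHERE rating > 5.1

Result:
id | title      | rating
---+------------+-------
1  | Ex Machina | 9.2   
4  | Inception  | 8.2   
5  | Dune       | 5.5   
6  | Dune       | 5.5   
7  | Ex Machina | 6.2   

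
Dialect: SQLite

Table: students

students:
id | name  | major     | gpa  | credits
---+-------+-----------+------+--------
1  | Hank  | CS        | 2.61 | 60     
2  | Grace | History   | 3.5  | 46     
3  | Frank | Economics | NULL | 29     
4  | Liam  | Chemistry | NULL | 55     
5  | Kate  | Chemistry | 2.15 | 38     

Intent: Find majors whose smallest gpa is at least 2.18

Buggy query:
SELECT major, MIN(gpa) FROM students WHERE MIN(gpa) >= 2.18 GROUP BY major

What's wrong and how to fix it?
Bug: Aggregates like MIN are computed per group after WHERE runs

Fix: Use HAVING for the per-group MIN condition

Corrected query:
SELECT major, MIN(gpa) FROM students GROUP BY major HAVING MIN(gpa) >= 2.18

Result:
major   | MIN(gpa)
--------+---------
CS      | 2.61    
History | 3.5     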